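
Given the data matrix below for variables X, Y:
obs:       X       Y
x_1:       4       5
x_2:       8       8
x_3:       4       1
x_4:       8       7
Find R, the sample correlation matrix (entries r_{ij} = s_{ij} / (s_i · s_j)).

Step 1 — column means:
  mean(X) = (4 + 8 + 4 + 8) / 4 = 24/4 = 6
  mean(Y) = (5 + 8 + 1 + 7) / 4 = 21/4 = 5.25

Step 2 — sample variances and covariances s[i,j] = (1/(n-1)) · Σ_k (x_{k,i} - mean_i) · (x_{k,j} - mean_j), with n-1 = 3:
  s[X,X] = ((-2)·(-2) + (2)·(2) + (-2)·(-2) + (2)·(2)) / 3 = 16/3 = 5.3333
  s[X,Y] = ((-2)·(-0.25) + (2)·(2.75) + (-2)·(-4.25) + (2)·(1.75)) / 3 = 18/3 = 6
  s[Y,Y] = ((-0.25)·(-0.25) + (2.75)·(2.75) + (-4.25)·(-4.25) + (1.75)·(1.75)) / 3 = 28.75/3 = 9.5833
  Sample standard deviations s_i = √(s[i,i]):
  s(X) = √(5.3333) = 2.3094
  s(Y) = √(9.5833) = 3.0957

Step 3 — r_{ij} = s_{ij} / (s_i · s_j):
  r[X,X] = 1 (diagonal).
  r[X,Y] = 6 / (2.3094 · 3.0957) = 6 / 7.1492 = 0.8393
  r[Y,Y] = 1 (diagonal).

R is symmetric with unit diagonal. Assembling:

R = [[1, 0.8393],
 [0.8393, 1]]


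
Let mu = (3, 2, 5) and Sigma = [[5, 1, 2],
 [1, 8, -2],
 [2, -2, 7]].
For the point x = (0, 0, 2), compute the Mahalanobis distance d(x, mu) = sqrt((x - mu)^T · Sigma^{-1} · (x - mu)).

Step 1 — centre the observation: (x - mu) = (-3, -2, -3).

Step 2 — invert Sigma (cofactor / det for 3×3, or solve directly):
  Sigma^{-1} = [[0.2441, -0.0516, -0.0845],
 [-0.0516, 0.1455, 0.0563],
 [-0.0845, 0.0563, 0.1831]].

Step 3 — form the quadratic (x - mu)^T · Sigma^{-1} · (x - mu):
  Sigma^{-1} · (x - mu) = (-0.3756, -0.3052, -0.4085).
  (x - mu)^T · [Sigma^{-1} · (x - mu)] = (-3)·(-0.3756) + (-2)·(-0.3052) + (-3)·(-0.4085) = 2.9624.

Step 4 — take square root: d = √(2.9624) ≈ 1.7212.

d(x, mu) = √(2.9624) ≈ 1.7212


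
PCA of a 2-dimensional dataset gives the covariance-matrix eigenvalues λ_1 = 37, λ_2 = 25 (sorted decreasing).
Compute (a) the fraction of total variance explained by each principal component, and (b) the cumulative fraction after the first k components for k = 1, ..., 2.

Step 1 — total variance = trace(Sigma) = Σ λ_i = 37 + 25 = 62.

Step 2 — fraction explained by component i = λ_i / Σ λ:
  PC1: 37/62 = 0.5968
  PC2: 25/62 = 0.4032

Step 3 — cumulative fraction after k components = (λ_1 + ... + λ_k) / Σ λ:
  k = 1: 37/62 = 0.5968
  k = 2: (37 + 25)/62 = 62/62 = 1

Summary (fraction, with percent):

explained: PC1 0.5968 (59.68%), PC2 0.4032 (40.32%);  cumulative: 0.5968, 1


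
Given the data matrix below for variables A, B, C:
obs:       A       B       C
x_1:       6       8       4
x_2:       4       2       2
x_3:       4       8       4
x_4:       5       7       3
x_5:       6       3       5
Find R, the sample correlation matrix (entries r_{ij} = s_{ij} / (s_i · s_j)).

Step 1 — column means:
  mean(A) = (6 + 4 + 4 + 5 + 6) / 5 = 25/5 = 5
  mean(B) = (8 + 2 + 8 + 7 + 3) / 5 = 28/5 = 5.6
  mean(C) = (4 + 2 + 4 + 3 + 5) / 5 = 18/5 = 3.6

Step 2 — sample variances and covariances s[i,j] = (1/(n-1)) · Σ_k (x_{k,i} - mean_i) · (x_{k,j} - mean_j), with n-1 = 4:
  s[A,A] = ((1)·(1) + (-1)·(-1) + (-1)·(-1) + (0)·(0) + (1)·(1)) / 4 = 4/4 = 1
  s[A,B] = ((1)·(2.4) + (-1)·(-3.6) + (-1)·(2.4) + (0)·(1.4) + (1)·(-2.6)) / 4 = 1/4 = 0.25
  s[A,C] = ((1)·(0.4) + (-1)·(-1.6) + (-1)·(0.4) + (0)·(-0.6) + (1)·(1.4)) / 4 = 3/4 = 0.75
  s[B,B] = ((2.4)·(2.4) + (-3.6)·(-3.6) + (2.4)·(2.4) + (1.4)·(1.4) + (-2.6)·(-2.6)) / 4 = 33.2/4 = 8.3
  s[B,C] = ((2.4)·(0.4) + (-3.6)·(-1.6) + (2.4)·(0.4) + (1.4)·(-0.6) + (-2.6)·(1.4)) / 4 = 3.2/4 = 0.8
  s[C,C] = ((0.4)·(0.4) + (-1.6)·(-1.6) + (0.4)·(0.4) + (-0.6)·(-0.6) + (1.4)·(1.4)) / 4 = 5.2/4 = 1.3
  Sample standard deviations s_i = √(s[i,i]):
  s(A) = √(1) = 1
  s(B) = √(8.3) = 2.881
  s(C) = √(1.3) = 1.1402

Step 3 — r_{ij} = s_{ij} / (s_i · s_j):
  r[A,A] = 1 (diagonal).
  r[A,B] = 0.25 / (1 · 2.881) = 0.25 / 2.881 = 0.0868
  r[A,C] = 0.75 / (1 · 1.1402) = 0.75 / 1.1402 = 0.6578
  r[B,B] = 1 (diagonal).
  r[B,C] = 0.8 / (2.881 · 1.1402) = 0.8 / 3.2848 = 0.2435
  r[C,C] = 1 (diagonal).

R is symmetric with unit diagonal. Assembling:

R = [[1, 0.0868, 0.6578],
 [0.0868, 1, 0.2435],
 [0.6578, 0.2435, 1]]


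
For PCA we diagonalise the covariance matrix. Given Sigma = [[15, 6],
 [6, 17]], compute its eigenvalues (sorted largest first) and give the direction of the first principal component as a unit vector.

Step 1 — characteristic polynomial of 2×2 Sigma:
  det(Sigma - λI) = λ² - trace · λ + det = 0.
  trace = 15 + 17 = 32, det = 15·17 - (6)² = 219.
Step 2 — discriminant:
  Δ = trace² - 4·det = 1024 - 876 = 148.
Step 3 — eigenvalues:
  λ = (trace ± √Δ)/2 = (32 ± 12.1655)/2,
  λ_1 = 22.0828,  λ_2 = 9.9172.

Step 4 — unit eigenvector for λ_1: solve (Sigma - λ_1 I)v = 0. First row:
  (15 - 22.0828)·v_x + (6)·v_y = 0, i.e. (-7.0828)·v_x + (6)·v_y = 0,
  so v ∝ (b, λ_1 - a) = (6, 7.0828) = u.
  ||u|| = √((6)² + (7.0828)²) = √(86.1655) ≈ 9.2825,
  v_1 = u/||u|| ≈ (0.6464, 0.763) (||v_1|| = 1).

λ_1 = 22.0828,  λ_2 = 9.9172;  v_1 ≈ (0.6464, 0.763)


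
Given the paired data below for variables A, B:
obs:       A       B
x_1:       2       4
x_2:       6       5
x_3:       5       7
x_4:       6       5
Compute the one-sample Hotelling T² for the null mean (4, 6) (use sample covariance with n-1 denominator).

Step 1 — sample mean vector:
  mean(A) = (2 + 6 + 5 + 6) / 4 = 19/4 = 4.75
  mean(B) = (4 + 5 + 7 + 5) / 4 = 21/4 = 5.25
  x̄ = (4.75, 5.25),  deviation x̄ - mu_0 = (4.75, 5.25) - (4, 6) = (0.75, -0.75).

Step 2 — sample covariance matrix, S[i,j] = (1/(n-1)) · Σ_k (x_{k,i} - mean_i) · (x_{k,j} - mean_j), divisor n-1 = 3:
  S[A,A] = ((-2.75)·(-2.75) + (1.25)·(1.25) + (0.25)·(0.25) + (1.25)·(1.25)) / 3 = 10.75/3 = 3.5833
  S[A,B] = ((-2.75)·(-1.25) + (1.25)·(-0.25) + (0.25)·(1.75) + (1.25)·(-0.25)) / 3 = 3.25/3 = 1.0833
  S[B,B] = ((-1.25)·(-1.25) + (-0.25)·(-0.25) + (1.75)·(1.75) + (-0.25)·(-0.25)) / 3 = 4.75/3 = 1.5833
  S = [[3.5833, 1.0833],
 [1.0833, 1.5833]].

Step 3 — invert S. det(S) = 3.5833·1.5833 - (1.0833)² = 4.5.
  S^{-1} = (1/det) · [[d, -b], [-b, a]] = [[0.3519, -0.2407],
 [-0.2407, 0.7963]].

Step 4 — quadratic form (x̄ - mu_0)^T · S^{-1} · (x̄ - mu_0):
  S^{-1} · (x̄ - mu_0) = (0.4444, -0.7778),
  (x̄ - mu_0)^T · [...] = (0.75)·(0.4444) + (-0.75)·(-0.7778) = 0.9167.

Step 5 — scale by n: T² = 4 · 0.9167 = 3.6667.

T² ≈ 3.6667


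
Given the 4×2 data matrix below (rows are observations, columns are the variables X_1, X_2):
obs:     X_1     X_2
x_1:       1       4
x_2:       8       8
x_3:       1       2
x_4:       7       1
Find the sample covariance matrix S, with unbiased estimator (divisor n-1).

Step 1 — column means:
  mean(X_1) = (1 + 8 + 1 + 7) / 4 = 17/4 = 4.25
  mean(X_2) = (4 + 8 + 2 + 1) / 4 = 15/4 = 3.75

Step 2 — sample covariance S[i,j] = (1/(n-1)) · Σ_k (x_{k,i} - mean_i) · (x_{k,j} - mean_j), with n-1 = 3.
  S[X_1,X_1] = ((-3.25)·(-3.25) + (3.75)·(3.75) + (-3.25)·(-3.25) + (2.75)·(2.75)) / 3 = 42.75/3 = 14.25
  S[X_1,X_2] = ((-3.25)·(0.25) + (3.75)·(4.25) + (-3.25)·(-1.75) + (2.75)·(-2.75)) / 3 = 13.25/3 = 4.4167
  S[X_2,X_2] = ((0.25)·(0.25) + (4.25)·(4.25) + (-1.75)·(-1.75) + (-2.75)·(-2.75)) / 3 = 28.75/3 = 9.5833

S is symmetric (S[j,i] = S[i,j]). Assembling:

S = [[14.25, 4.4167],
 [4.4167, 9.5833]]


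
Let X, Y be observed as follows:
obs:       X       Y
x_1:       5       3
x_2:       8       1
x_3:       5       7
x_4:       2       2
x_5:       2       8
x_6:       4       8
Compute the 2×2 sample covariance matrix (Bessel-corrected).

Step 1 — column means:
  mean(X) = (5 + 8 + 5 + 2 + 2 + 4) / 6 = 26/6 = 4.3333
  mean(Y) = (3 + 1 + 7 + 2 + 8 + 8) / 6 = 29/6 = 4.8333

Step 2 — sample covariance S[i,j] = (1/(n-1)) · Σ_k (x_{k,i} - mean_i) · (x_{k,j} - mean_j), with n-1 = 5.
  S[X,X] = ((0.6667)·(0.6667) + (3.6667)·(3.6667) + (0.6667)·(0.6667) + (-2.3333)·(-2.3333) + (-2.3333)·(-2.3333) + (-0.3333)·(-0.3333)) / 5 = 25.3333/5 = 5.0667
  S[X,Y] = ((0.6667)·(-1.8333) + (3.6667)·(-3.8333) + (0.6667)·(2.1667) + (-2.3333)·(-2.8333) + (-2.3333)·(3.1667) + (-0.3333)·(3.1667)) / 5 = -15.6667/5 = -3.1333
  S[Y,Y] = ((-1.8333)·(-1.8333) + (-3.8333)·(-3.8333) + (2.1667)·(2.1667) + (-2.8333)·(-2.8333) + (3.1667)·(3.1667) + (3.1667)·(3.1667)) / 5 = 50.8333/5 = 10.1667

S is symmetric (S[j,i] = S[i,j]). Assembling:

S = [[5.0667, -3.1333],
 [-3.1333, 10.1667]]


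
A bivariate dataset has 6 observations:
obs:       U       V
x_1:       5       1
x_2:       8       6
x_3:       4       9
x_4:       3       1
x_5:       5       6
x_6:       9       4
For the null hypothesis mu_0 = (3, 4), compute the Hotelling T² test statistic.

Step 1 — sample mean vector:
  mean(U) = (5 + 8 + 4 + 3 + 5 + 9) / 6 = 34/6 = 5.6667
  mean(V) = (1 + 6 + 9 + 1 + 6 + 4) / 6 = 27/6 = 4.5
  x̄ = (5.6667, 4.5),  deviation x̄ - mu_0 = (5.6667, 4.5) - (3, 4) = (2.6667, 0.5).

Step 2 — sample covariance matrix, S[i,j] = (1/(n-1)) · Σ_k (x_{k,i} - mean_i) · (x_{k,j} - mean_j), divisor n-1 = 5:
  S[U,U] = ((-0.6667)·(-0.6667) + (2.3333)·(2.3333) + (-1.6667)·(-1.6667) + (-2.6667)·(-2.6667) + (-0.6667)·(-0.6667) + (3.3333)·(3.3333)) / 5 = 27.3333/5 = 5.4667
  S[U,V] = ((-0.6667)·(-3.5) + (2.3333)·(1.5) + (-1.6667)·(4.5) + (-2.6667)·(-3.5) + (-0.6667)·(1.5) + (3.3333)·(-0.5)) / 5 = 5/5 = 1
  S[V,V] = ((-3.5)·(-3.5) + (1.5)·(1.5) + (4.5)·(4.5) + (-3.5)·(-3.5) + (1.5)·(1.5) + (-0.5)·(-0.5)) / 5 = 49.5/5 = 9.9
  S = [[5.4667, 1],
 [1, 9.9]].

Step 3 — invert S. det(S) = 5.4667·9.9 - (1)² = 53.12.
  S^{-1} = (1/det) · [[d, -b], [-b, a]] = [[0.1864, -0.0188],
 [-0.0188, 0.1029]].

Step 4 — quadratic form (x̄ - mu_0)^T · S^{-1} · (x̄ - mu_0):
  S^{-1} · (x̄ - mu_0) = (0.4876, 0.0013),
  (x̄ - mu_0)^T · [...] = (2.6667)·(0.4876) + (0.5)·(0.0013) = 1.3008.

Step 5 — scale by n: T² = 6 · 1.3008 = 7.805.

T² ≈ 7.805


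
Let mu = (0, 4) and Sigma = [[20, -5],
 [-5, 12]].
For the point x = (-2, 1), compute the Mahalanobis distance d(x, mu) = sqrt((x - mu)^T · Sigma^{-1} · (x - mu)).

Step 1 — centre the observation: (x - mu) = (-2, -3).

Step 2 — invert Sigma. det(Sigma) = 20·12 - (-5)² = 215.
  Sigma^{-1} = (1/det) · [[d, -b], [-b, a]] = [[0.0558, 0.0233],
 [0.0233, 0.093]].

Step 3 — form the quadratic (x - mu)^T · Sigma^{-1} · (x - mu):
  Sigma^{-1} · (x - mu) = (-0.1814, -0.3256).
  (x - mu)^T · [Sigma^{-1} · (x - mu)] = (-2)·(-0.1814) + (-3)·(-0.3256) = 1.3395.

Step 4 — take square root: d = √(1.3395) ≈ 1.1574.

d(x, mu) = √(1.3395) ≈ 1.1574


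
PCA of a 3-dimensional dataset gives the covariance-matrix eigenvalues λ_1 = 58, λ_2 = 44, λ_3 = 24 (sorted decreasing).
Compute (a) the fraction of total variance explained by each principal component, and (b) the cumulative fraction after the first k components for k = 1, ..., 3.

Step 1 — total variance = trace(Sigma) = Σ λ_i = 58 + 44 + 24 = 126.

Step 2 — fraction explained by component i = λ_i / Σ λ:
  PC1: 58/126 = 0.4603
  PC2: 44/126 = 0.3492
  PC3: 24/126 = 0.1905

Step 3 — cumulative fraction after k components = (λ_1 + ... + λ_k) / Σ λ:
  k = 1: 58/126 = 0.4603
  k = 2: (58 + 44)/126 = 102/126 = 0.8095
  k = 3: (58 + 44 + 24)/126 = 126/126 = 1

Summary (fraction, with percent):

explained: PC1 0.4603 (46.03%), PC2 0.3492 (34.92%), PC3 0.1905 (19.05%);  cumulative: 0.4603, 0.8095, 1


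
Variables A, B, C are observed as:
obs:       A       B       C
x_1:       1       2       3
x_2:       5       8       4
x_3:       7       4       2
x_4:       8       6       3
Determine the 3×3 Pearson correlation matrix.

Step 1 — column means:
  mean(A) = (1 + 5 + 7 + 8) / 4 = 21/4 = 5.25
  mean(B) = (2 + 8 + 4 + 6) / 4 = 20/4 = 5
  mean(C) = (3 + 4 + 2 + 3) / 4 = 12/4 = 3

Step 2 — sample variances and covariances s[i,j] = (1/(n-1)) · Σ_k (x_{k,i} - mean_i) · (x_{k,j} - mean_j), with n-1 = 3:
  s[A,A] = ((-4.25)·(-4.25) + (-0.25)·(-0.25) + (1.75)·(1.75) + (2.75)·(2.75)) / 3 = 28.75/3 = 9.5833
  s[A,B] = ((-4.25)·(-3) + (-0.25)·(3) + (1.75)·(-1) + (2.75)·(1)) / 3 = 13/3 = 4.3333
  s[A,C] = ((-4.25)·(0) + (-0.25)·(1) + (1.75)·(-1) + (2.75)·(0)) / 3 = -2/3 = -0.6667
  s[B,B] = ((-3)·(-3) + (3)·(3) + (-1)·(-1) + (1)·(1)) / 3 = 20/3 = 6.6667
  s[B,C] = ((-3)·(0) + (3)·(1) + (-1)·(-1) + (1)·(0)) / 3 = 4/3 = 1.3333
  s[C,C] = ((0)·(0) + (1)·(1) + (-1)·(-1) + (0)·(0)) / 3 = 2/3 = 0.6667
  Sample standard deviations s_i = √(s[i,i]):
  s(A) = √(9.5833) = 3.0957
  s(B) = √(6.6667) = 2.582
  s(C) = √(0.6667) = 0.8165

Step 3 — r_{ij} = s_{ij} / (s_i · s_j):
  r[A,A] = 1 (diagonal).
  r[A,B] = 4.3333 / (3.0957 · 2.582) = 4.3333 / 7.9931 = 0.5421
  r[A,C] = -0.6667 / (3.0957 · 0.8165) = -0.6667 / 2.5276 = -0.2638
  r[B,B] = 1 (diagonal).
  r[B,C] = 1.3333 / (2.582 · 0.8165) = 1.3333 / 2.1082 = 0.6325
  r[C,C] = 1 (diagonal).

R is symmetric with unit diagonal. Assembling:

R = [[1, 0.5421, -0.2638],
 [0.5421, 1, 0.6325],
 [-0.2638, 0.6325, 1]]


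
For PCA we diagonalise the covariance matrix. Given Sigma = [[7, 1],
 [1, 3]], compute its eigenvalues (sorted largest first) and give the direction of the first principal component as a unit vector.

Step 1 — characteristic polynomial of 2×2 Sigma:
  det(Sigma - λI) = λ² - trace · λ + det = 0.
  trace = 7 + 3 = 10, det = 7·3 - (1)² = 20.
Step 2 — discriminant:
  Δ = trace² - 4·det = 100 - 80 = 20.
Step 3 — eigenvalues:
  λ = (trace ± √Δ)/2 = (10 ± 4.4721)/2,
  λ_1 = 7.2361,  λ_2 = 2.7639.

Step 4 — unit eigenvector for λ_1: solve (Sigma - λ_1 I)v = 0. First row:
  (7 - 7.2361)·v_x + (1)·v_y = 0, i.e. (-0.2361)·v_x + (1)·v_y = 0,
  so v ∝ (b, λ_1 - a) = (1, 0.2361) = u.
  ||u|| = √((1)² + (0.2361)²) = √(1.0557) ≈ 1.0275,
  v_1 = u/||u|| ≈ (0.9732, 0.2298) (||v_1|| = 1).

λ_1 = 7.2361,  λ_2 = 2.7639;  v_1 ≈ (0.9732, 0.2298)


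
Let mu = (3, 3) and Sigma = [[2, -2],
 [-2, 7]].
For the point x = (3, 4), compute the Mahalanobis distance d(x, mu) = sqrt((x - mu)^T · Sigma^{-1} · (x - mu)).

Step 1 — centre the observation: (x - mu) = (0, 1).

Step 2 — invert Sigma. det(Sigma) = 2·7 - (-2)² = 10.
  Sigma^{-1} = (1/det) · [[d, -b], [-b, a]] = [[0.7, 0.2],
 [0.2, 0.2]].

Step 3 — form the quadratic (x - mu)^T · Sigma^{-1} · (x - mu):
  Sigma^{-1} · (x - mu) = (0.2, 0.2).
  (x - mu)^T · [Sigma^{-1} · (x - mu)] = (0)·(0.2) + (1)·(0.2) = 0.2.

Step 4 — take square root: d = √(0.2) ≈ 0.4472.

d(x, mu) = √(0.2) ≈ 0.4472


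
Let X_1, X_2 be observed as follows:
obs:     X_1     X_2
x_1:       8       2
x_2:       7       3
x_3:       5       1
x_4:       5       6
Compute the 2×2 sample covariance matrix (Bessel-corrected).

Step 1 — column means:
  mean(X_1) = (8 + 7 + 5 + 5) / 4 = 25/4 = 6.25
  mean(X_2) = (2 + 3 + 1 + 6) / 4 = 12/4 = 3

Step 2 — sample covariance S[i,j] = (1/(n-1)) · Σ_k (x_{k,i} - mean_i) · (x_{k,j} - mean_j), with n-1 = 3.
  S[X_1,X_1] = ((1.75)·(1.75) + (0.75)·(0.75) + (-1.25)·(-1.25) + (-1.25)·(-1.25)) / 3 = 6.75/3 = 2.25
  S[X_1,X_2] = ((1.75)·(-1) + (0.75)·(0) + (-1.25)·(-2) + (-1.25)·(3)) / 3 = -3/3 = -1
  S[X_2,X_2] = ((-1)·(-1) + (0)·(0) + (-2)·(-2) + (3)·(3)) / 3 = 14/3 = 4.6667

S is symmetric (S[j,i] = S[i,j]). Assembling:

S = [[2.25, -1],
 [-1, 4.6667]]


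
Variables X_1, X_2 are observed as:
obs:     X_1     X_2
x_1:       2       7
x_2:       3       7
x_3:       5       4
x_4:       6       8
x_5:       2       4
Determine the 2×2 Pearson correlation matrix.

Step 1 — column means:
  mean(X_1) = (2 + 3 + 5 + 6 + 2) / 5 = 18/5 = 3.6
  mean(X_2) = (7 + 7 + 4 + 8 + 4) / 5 = 30/5 = 6

Step 2 — sample variances and covariances s[i,j] = (1/(n-1)) · Σ_k (x_{k,i} - mean_i) · (x_{k,j} - mean_j), with n-1 = 4:
  s[X_1,X_1] = ((-1.6)·(-1.6) + (-0.6)·(-0.6) + (1.4)·(1.4) + (2.4)·(2.4) + (-1.6)·(-1.6)) / 4 = 13.2/4 = 3.3
  s[X_1,X_2] = ((-1.6)·(1) + (-0.6)·(1) + (1.4)·(-2) + (2.4)·(2) + (-1.6)·(-2)) / 4 = 3/4 = 0.75
  s[X_2,X_2] = ((1)·(1) + (1)·(1) + (-2)·(-2) + (2)·(2) + (-2)·(-2)) / 4 = 14/4 = 3.5
  Sample standard deviations s_i = √(s[i,i]):
  s(X_1) = √(3.3) = 1.8166
  s(X_2) = √(3.5) = 1.8708

Step 3 — r_{ij} = s_{ij} / (s_i · s_j):
  r[X_1,X_1] = 1 (diagonal).
  r[X_1,X_2] = 0.75 / (1.8166 · 1.8708) = 0.75 / 3.3985 = 0.2207
  r[X_2,X_2] = 1 (diagonal).

R is symmetric with unit diagonal. Assembling:

R = [[1, 0.2207],
 [0.2207, 1]]


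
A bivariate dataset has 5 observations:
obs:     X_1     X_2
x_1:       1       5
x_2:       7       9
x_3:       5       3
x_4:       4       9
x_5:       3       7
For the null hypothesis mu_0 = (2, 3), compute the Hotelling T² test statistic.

Step 1 — sample mean vector:
  mean(X_1) = (1 + 7 + 5 + 4 + 3) / 5 = 20/5 = 4
  mean(X_2) = (5 + 9 + 3 + 9 + 7) / 5 = 33/5 = 6.6
  x̄ = (4, 6.6),  deviation x̄ - mu_0 = (4, 6.6) - (2, 3) = (2, 3.6).

Step 2 — sample covariance matrix, S[i,j] = (1/(n-1)) · Σ_k (x_{k,i} - mean_i) · (x_{k,j} - mean_j), divisor n-1 = 4:
  S[X_1,X_1] = ((-3)·(-3) + (3)·(3) + (1)·(1) + (0)·(0) + (-1)·(-1)) / 4 = 20/4 = 5
  S[X_1,X_2] = ((-3)·(-1.6) + (3)·(2.4) + (1)·(-3.6) + (0)·(2.4) + (-1)·(0.4)) / 4 = 8/4 = 2
  S[X_2,X_2] = ((-1.6)·(-1.6) + (2.4)·(2.4) + (-3.6)·(-3.6) + (2.4)·(2.4) + (0.4)·(0.4)) / 4 = 27.2/4 = 6.8
  S = [[5, 2],
 [2, 6.8]].

Step 3 — invert S. det(S) = 5·6.8 - (2)² = 30.
  S^{-1} = (1/det) · [[d, -b], [-b, a]] = [[0.2267, -0.0667],
 [-0.0667, 0.1667]].

Step 4 — quadratic form (x̄ - mu_0)^T · S^{-1} · (x̄ - mu_0):
  S^{-1} · (x̄ - mu_0) = (0.2133, 0.4667),
  (x̄ - mu_0)^T · [...] = (2)·(0.2133) + (3.6)·(0.4667) = 2.1067.

Step 5 — scale by n: T² = 5 · 2.1067 = 10.5333.

T² ≈ 10.5333


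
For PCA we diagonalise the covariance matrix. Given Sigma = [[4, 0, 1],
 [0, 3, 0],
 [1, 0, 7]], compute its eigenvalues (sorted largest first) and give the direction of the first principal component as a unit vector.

Step 1 — characteristic polynomial p(λ) = det(λI - Sigma) = λ³ - tr·λ² + c_1·λ - det, where tr = trace, c_1 = sum of the principal 2×2 minors, det = det(Sigma):
  tr = 4 + 3 + 7 = 14,
  c_1 = (4·3 - (0)²) + (4·7 - (1)²) + (3·7 - (0)²) = 12 + 27 + 21 = 60,
  det = 4·(3·7 - (0)²) - (0)·((0)·7 - (0)·(1)) + (1)·((0)·(0) - 3·(1)) = 4·(21) - (0)·(0) + (1)·(-3) = 81.
  So p(λ) = λ³ - 14λ² + 60λ - 81.
Step 2 — look for an integer root (rational root theorem: any rational root is an integer divisor of 81). Testing λ = 3:
  p(3) = 27 - 126 + 180 - 81 = 0  ✓
  Dividing out (λ - 3): p(λ) = (λ - 3)(λ² - 11λ + 27).
Step 3 — remaining eigenvalues from the quadratic λ² - 11λ + 27 = 0:
  Δ = 11² - 4·27 = 121 - 108 = 13,  λ = (11 ± √13)/2 = (11 ± 3.6056)/2 ≈ 7.3028 or 3.6972.
  Sorted: λ_1 = 7.3028,  λ_2 = 3.6972,  λ_3 = 3  (check: sum = 14 = tr ✓).

Step 4 — unit eigenvector for λ_1 ≈ 7.3028: v spans the null space of (Sigma - λ_1 I), whose rows are
  r_1 = (-3.3028, 0, 1),  r_2 = (0, -4.3028, 0),  r_3 = (1, 0, -0.3028).
  v is orthogonal to every row, so take v ∝ r_1 × r_2 = ((0)·(0) - (1)·(-4.3028), (1)·(0) - (-3.3028)·(0), (-3.3028)·(-4.3028) - (0)·(0)) ≈ (4.3028, 0, 14.2111).
  Let u = (4.3028, 0, 14.2111).
  ||u|| = √((4.3028)² + (0)² + (14.2111)²) = √(220.4693) ≈ 14.8482,  v_1 = u/||u|| ≈ (0.2898, 0, 0.9571) (||v_1|| = 1).

λ_1 = 7.3028,  λ_2 = 3.6972,  λ_3 = 3;  v_1 ≈ (0.2898, 0, 0.9571)


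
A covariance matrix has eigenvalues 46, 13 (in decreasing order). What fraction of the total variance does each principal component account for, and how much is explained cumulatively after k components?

Step 1 — total variance = trace(Sigma) = Σ λ_i = 46 + 13 = 59.

Step 2 — fraction explained by component i = λ_i / Σ λ:
  PC1: 46/59 = 0.7797
  PC2: 13/59 = 0.2203

Step 3 — cumulative fraction after k components = (λ_1 + ... + λ_k) / Σ λ:
  k = 1: 46/59 = 0.7797
  k = 2: (46 + 13)/59 = 59/59 = 1

Summary (fraction, with percent):

explained: PC1 0.7797 (77.97%), PC2 0.2203 (22.03%);  cumulative: 0.7797, 1


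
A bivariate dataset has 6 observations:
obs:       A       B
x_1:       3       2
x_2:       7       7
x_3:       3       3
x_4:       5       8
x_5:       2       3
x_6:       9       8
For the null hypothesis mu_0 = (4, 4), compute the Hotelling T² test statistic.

Step 1 — sample mean vector:
  mean(A) = (3 + 7 + 3 + 5 + 2 + 9) / 6 = 29/6 = 4.8333
  mean(B) = (2 + 7 + 3 + 8 + 3 + 8) / 6 = 31/6 = 5.1667
  x̄ = (4.8333, 5.1667),  deviation x̄ - mu_0 = (4.8333, 5.1667) - (4, 4) = (0.8333, 1.1667).

Step 2 — sample covariance matrix, S[i,j] = (1/(n-1)) · Σ_k (x_{k,i} - mean_i) · (x_{k,j} - mean_j), divisor n-1 = 5:
  S[A,A] = ((-1.8333)·(-1.8333) + (2.1667)·(2.1667) + (-1.8333)·(-1.8333) + (0.1667)·(0.1667) + (-2.8333)·(-2.8333) + (4.1667)·(4.1667)) / 5 = 36.8333/5 = 7.3667
  S[A,B] = ((-1.8333)·(-3.1667) + (2.1667)·(1.8333) + (-1.8333)·(-2.1667) + (0.1667)·(2.8333) + (-2.8333)·(-2.1667) + (4.1667)·(2.8333)) / 5 = 32.1667/5 = 6.4333
  S[B,B] = ((-3.1667)·(-3.1667) + (1.8333)·(1.8333) + (-2.1667)·(-2.1667) + (2.8333)·(2.8333) + (-2.1667)·(-2.1667) + (2.8333)·(2.8333)) / 5 = 38.8333/5 = 7.7667
  S = [[7.3667, 6.4333],
 [6.4333, 7.7667]].

Step 3 — invert S. det(S) = 7.3667·7.7667 - (6.4333)² = 15.8267.
  S^{-1} = (1/det) · [[d, -b], [-b, a]] = [[0.4907, -0.4065],
 [-0.4065, 0.4655]].

Step 4 — quadratic form (x̄ - mu_0)^T · S^{-1} · (x̄ - mu_0):
  S^{-1} · (x̄ - mu_0) = (-0.0653, 0.2043),
  (x̄ - mu_0)^T · [...] = (0.8333)·(-0.0653) + (1.1667)·(0.2043) = 0.1839.

Step 5 — scale by n: T² = 6 · 0.1839 = 1.1036.

T² ≈ 1.1036


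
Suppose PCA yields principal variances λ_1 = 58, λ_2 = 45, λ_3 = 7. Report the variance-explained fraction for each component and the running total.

Step 1 — total variance = trace(Sigma) = Σ λ_i = 58 + 45 + 7 = 110.

Step 2 — fraction explained by component i = λ_i / Σ λ:
  PC1: 58/110 = 0.5273
  PC2: 45/110 = 0.4091
  PC3: 7/110 = 0.0636

Step 3 — cumulative fraction after k components = (λ_1 + ... + λ_k) / Σ λ:
  k = 1: 58/110 = 0.5273
  k = 2: (58 + 45)/110 = 103/110 = 0.9364
  k = 3: (58 + 45 + 7)/110 = 110/110 = 1

Summary (fraction, with percent):

explained: PC1 0.5273 (52.73%), PC2 0.4091 (40.91%), PC3 0.0636 (6.36%);  cumulative: 0.5273, 0.9364, 1


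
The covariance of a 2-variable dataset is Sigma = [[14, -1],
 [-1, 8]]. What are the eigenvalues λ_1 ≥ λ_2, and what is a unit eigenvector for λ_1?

Step 1 — characteristic polynomial of 2×2 Sigma:
  det(Sigma - λI) = λ² - trace · λ + det = 0.
  trace = 14 + 8 = 22, det = 14·8 - (-1)² = 111.
Step 2 — discriminant:
  Δ = trace² - 4·det = 484 - 444 = 40.
Step 3 — eigenvalues:
  λ = (trace ± √Δ)/2 = (22 ± 6.3246)/2,
  λ_1 = 14.1623,  λ_2 = 7.8377.

Step 4 — unit eigenvector for λ_1: solve (Sigma - λ_1 I)v = 0. First row:
  (14 - 14.1623)·v_x + (-1)·v_y = 0, i.e. (-0.1623)·v_x + (-1)·v_y = 0,
  so v ∝ (b, λ_1 - a) = (-1, 0.1623); multiply by -1 so the first entry is positive: u = (1, -0.1623).
  ||u|| = √((1)² + (-0.1623)²) = √(1.0263) ≈ 1.0131,
  v_1 = u/||u|| ≈ (0.9871, -0.1602) (||v_1|| = 1).

λ_1 = 14.1623,  λ_2 = 7.8377;  v_1 ≈ (0.9871, -0.1602)


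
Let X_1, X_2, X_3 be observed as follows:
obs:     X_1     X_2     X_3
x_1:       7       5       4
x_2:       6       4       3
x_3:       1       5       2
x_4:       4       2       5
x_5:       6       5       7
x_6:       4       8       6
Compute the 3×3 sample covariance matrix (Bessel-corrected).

Step 1 — column means:
  mean(X_1) = (7 + 6 + 1 + 4 + 6 + 4) / 6 = 28/6 = 4.6667
  mean(X_2) = (5 + 4 + 5 + 2 + 5 + 8) / 6 = 29/6 = 4.8333
  mean(X_3) = (4 + 3 + 2 + 5 + 7 + 6) / 6 = 27/6 = 4.5

Step 2 — sample covariance S[i,j] = (1/(n-1)) · Σ_k (x_{k,i} - mean_i) · (x_{k,j} - mean_j), with n-1 = 5.
  S[X_1,X_1] = ((2.3333)·(2.3333) + (1.3333)·(1.3333) + (-3.6667)·(-3.6667) + (-0.6667)·(-0.6667) + (1.3333)·(1.3333) + (-0.6667)·(-0.6667)) / 5 = 23.3333/5 = 4.6667
  S[X_1,X_2] = ((2.3333)·(0.1667) + (1.3333)·(-0.8333) + (-3.6667)·(0.1667) + (-0.6667)·(-2.8333) + (1.3333)·(0.1667) + (-0.6667)·(3.1667)) / 5 = -1.3333/5 = -0.2667
  S[X_1,X_3] = ((2.3333)·(-0.5) + (1.3333)·(-1.5) + (-3.6667)·(-2.5) + (-0.6667)·(0.5) + (1.3333)·(2.5) + (-0.6667)·(1.5)) / 5 = 8/5 = 1.6
  S[X_2,X_2] = ((0.1667)·(0.1667) + (-0.8333)·(-0.8333) + (0.1667)·(0.1667) + (-2.8333)·(-2.8333) + (0.1667)·(0.1667) + (3.1667)·(3.1667)) / 5 = 18.8333/5 = 3.7667
  S[X_2,X_3] = ((0.1667)·(-0.5) + (-0.8333)·(-1.5) + (0.1667)·(-2.5) + (-2.8333)·(0.5) + (0.1667)·(2.5) + (3.1667)·(1.5)) / 5 = 4.5/5 = 0.9
  S[X_3,X_3] = ((-0.5)·(-0.5) + (-1.5)·(-1.5) + (-2.5)·(-2.5) + (0.5)·(0.5) + (2.5)·(2.5) + (1.5)·(1.5)) / 5 = 17.5/5 = 3.5

S is symmetric (S[j,i] = S[i,j]). Assembling:

S = [[4.6667, -0.2667, 1.6],
 [-0.2667, 3.7667, 0.9],
 [1.6, 0.9, 3.5]]


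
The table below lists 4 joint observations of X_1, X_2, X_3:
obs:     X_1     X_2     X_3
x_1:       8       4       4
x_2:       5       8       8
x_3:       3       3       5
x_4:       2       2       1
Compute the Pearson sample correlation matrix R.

Step 1 — column means:
  mean(X_1) = (8 + 5 + 3 + 2) / 4 = 18/4 = 4.5
  mean(X_2) = (4 + 8 + 3 + 2) / 4 = 17/4 = 4.25
  mean(X_3) = (4 + 8 + 5 + 1) / 4 = 18/4 = 4.5

Step 2 — sample variances and covariances s[i,j] = (1/(n-1)) · Σ_k (x_{k,i} - mean_i) · (x_{k,j} - mean_j), with n-1 = 3:
  s[X_1,X_1] = ((3.5)·(3.5) + (0.5)·(0.5) + (-1.5)·(-1.5) + (-2.5)·(-2.5)) / 3 = 21/3 = 7
  s[X_1,X_2] = ((3.5)·(-0.25) + (0.5)·(3.75) + (-1.5)·(-1.25) + (-2.5)·(-2.25)) / 3 = 8.5/3 = 2.8333
  s[X_1,X_3] = ((3.5)·(-0.5) + (0.5)·(3.5) + (-1.5)·(0.5) + (-2.5)·(-3.5)) / 3 = 8/3 = 2.6667
  s[X_2,X_2] = ((-0.25)·(-0.25) + (3.75)·(3.75) + (-1.25)·(-1.25) + (-2.25)·(-2.25)) / 3 = 20.75/3 = 6.9167
  s[X_2,X_3] = ((-0.25)·(-0.5) + (3.75)·(3.5) + (-1.25)·(0.5) + (-2.25)·(-3.5)) / 3 = 20.5/3 = 6.8333
  s[X_3,X_3] = ((-0.5)·(-0.5) + (3.5)·(3.5) + (0.5)·(0.5) + (-3.5)·(-3.5)) / 3 = 25/3 = 8.3333
  Sample standard deviations s_i = √(s[i,i]):
  s(X_1) = √(7) = 2.6458
  s(X_2) = √(6.9167) = 2.63
  s(X_3) = √(8.3333) = 2.8868

Step 3 — r_{ij} = s_{ij} / (s_i · s_j):
  r[X_1,X_1] = 1 (diagonal).
  r[X_1,X_2] = 2.8333 / (2.6458 · 2.63) = 2.8333 / 6.9582 = 0.4072
  r[X_1,X_3] = 2.6667 / (2.6458 · 2.8868) = 2.6667 / 7.6376 = 0.3491
  r[X_2,X_2] = 1 (diagonal).
  r[X_2,X_3] = 6.8333 / (2.63 · 2.8868) = 6.8333 / 7.592 = 0.9001
  r[X_3,X_3] = 1 (diagonal).

R is symmetric with unit diagonal. Assembling:

R = [[1, 0.4072, 0.3491],
 [0.4072, 1, 0.9001],
 [0.3491, 0.9001, 1]]


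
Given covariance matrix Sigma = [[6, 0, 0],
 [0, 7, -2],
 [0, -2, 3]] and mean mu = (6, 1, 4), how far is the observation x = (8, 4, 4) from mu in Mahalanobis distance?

Step 1 — centre the observation: (x - mu) = (2, 3, 0).

Step 2 — invert Sigma (cofactor / det for 3×3, or solve directly):
  Sigma^{-1} = [[0.1667, 0, 0],
 [0, 0.1765, 0.1176],
 [0, 0.1176, 0.4118]].

Step 3 — form the quadratic (x - mu)^T · Sigma^{-1} · (x - mu):
  Sigma^{-1} · (x - mu) = (0.3333, 0.5294, 0.3529).
  (x - mu)^T · [Sigma^{-1} · (x - mu)] = (2)·(0.3333) + (3)·(0.5294) + (0)·(0.3529) = 2.2549.

Step 4 — take square root: d = √(2.2549) ≈ 1.5016.

d(x, mu) = √(2.2549) ≈ 1.5016


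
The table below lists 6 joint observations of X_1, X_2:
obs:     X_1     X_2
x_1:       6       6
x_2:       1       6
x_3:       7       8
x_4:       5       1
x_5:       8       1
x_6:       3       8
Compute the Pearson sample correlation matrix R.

Step 1 — column means:
  mean(X_1) = (6 + 1 + 7 + 5 + 8 + 3) / 6 = 30/6 = 5
  mean(X_2) = (6 + 6 + 8 + 1 + 1 + 8) / 6 = 30/6 = 5

Step 2 — sample variances and covariances s[i,j] = (1/(n-1)) · Σ_k (x_{k,i} - mean_i) · (x_{k,j} - mean_j), with n-1 = 5:
  s[X_1,X_1] = ((1)·(1) + (-4)·(-4) + (2)·(2) + (0)·(0) + (3)·(3) + (-2)·(-2)) / 5 = 34/5 = 6.8
  s[X_1,X_2] = ((1)·(1) + (-4)·(1) + (2)·(3) + (0)·(-4) + (3)·(-4) + (-2)·(3)) / 5 = -15/5 = -3
  s[X_2,X_2] = ((1)·(1) + (1)·(1) + (3)·(3) + (-4)·(-4) + (-4)·(-4) + (3)·(3)) / 5 = 52/5 = 10.4
  Sample standard deviations s_i = √(s[i,i]):
  s(X_1) = √(6.8) = 2.6077
  s(X_2) = √(10.4) = 3.2249

Step 3 — r_{ij} = s_{ij} / (s_i · s_j):
  r[X_1,X_1] = 1 (diagonal).
  r[X_1,X_2] = -3 / (2.6077 · 3.2249) = -3 / 8.4095 = -0.3567
  r[X_2,X_2] = 1 (diagonal).

R is symmetric with unit diagonal. Assembling:

R = [[1, -0.3567],
 [-0.3567, 1]]


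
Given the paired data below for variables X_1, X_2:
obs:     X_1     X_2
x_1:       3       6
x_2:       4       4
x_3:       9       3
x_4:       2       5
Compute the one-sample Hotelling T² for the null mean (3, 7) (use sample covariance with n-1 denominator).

Step 1 — sample mean vector:
  mean(X_1) = (3 + 4 + 9 + 2) / 4 = 18/4 = 4.5
  mean(X_2) = (6 + 4 + 3 + 5) / 4 = 18/4 = 4.5
  x̄ = (4.5, 4.5),  deviation x̄ - mu_0 = (4.5, 4.5) - (3, 7) = (1.5, -2.5).

Step 2 — sample covariance matrix, S[i,j] = (1/(n-1)) · Σ_k (x_{k,i} - mean_i) · (x_{k,j} - mean_j), divisor n-1 = 3:
  S[X_1,X_1] = ((-1.5)·(-1.5) + (-0.5)·(-0.5) + (4.5)·(4.5) + (-2.5)·(-2.5)) / 3 = 29/3 = 9.6667
  S[X_1,X_2] = ((-1.5)·(1.5) + (-0.5)·(-0.5) + (4.5)·(-1.5) + (-2.5)·(0.5)) / 3 = -10/3 = -3.3333
  S[X_2,X_2] = ((1.5)·(1.5) + (-0.5)·(-0.5) + (-1.5)·(-1.5) + (0.5)·(0.5)) / 3 = 5/3 = 1.6667
  S = [[9.6667, -3.3333],
 [-3.3333, 1.6667]].

Step 3 — invert S. det(S) = 9.6667·1.6667 - (-3.3333)² = 5.
  S^{-1} = (1/det) · [[d, -b], [-b, a]] = [[0.3333, 0.6667],
 [0.6667, 1.9333]].

Step 4 — quadratic form (x̄ - mu_0)^T · S^{-1} · (x̄ - mu_0):
  S^{-1} · (x̄ - mu_0) = (-1.1667, -3.8333),
  (x̄ - mu_0)^T · [...] = (1.5)·(-1.1667) + (-2.5)·(-3.8333) = 7.8333.

Step 5 — scale by n: T² = 4 · 7.8333 = 31.3333.

T² ≈ 31.3333


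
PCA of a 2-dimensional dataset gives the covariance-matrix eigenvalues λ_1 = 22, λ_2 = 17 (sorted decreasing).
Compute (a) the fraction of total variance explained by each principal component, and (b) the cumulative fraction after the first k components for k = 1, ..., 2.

Step 1 — total variance = trace(Sigma) = Σ λ_i = 22 + 17 = 39.

Step 2 — fraction explained by component i = λ_i / Σ λ:
  PC1: 22/39 = 0.5641
  PC2: 17/39 = 0.4359

Step 3 — cumulative fraction after k components = (λ_1 + ... + λ_k) / Σ λ:
  k = 1: 22/39 = 0.5641
  k = 2: (22 + 17)/39 = 39/39 = 1

Summary (fraction, with percent):

explained: PC1 0.5641 (56.41%), PC2 0.4359 (43.59%);  cumulative: 0.5641, 1


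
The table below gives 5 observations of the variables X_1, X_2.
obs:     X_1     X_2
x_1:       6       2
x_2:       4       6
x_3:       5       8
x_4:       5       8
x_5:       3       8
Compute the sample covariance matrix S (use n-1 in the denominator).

Step 1 — column means:
  mean(X_1) = (6 + 4 + 5 + 5 + 3) / 5 = 23/5 = 4.6
  mean(X_2) = (2 + 6 + 8 + 8 + 8) / 5 = 32/5 = 6.4

Step 2 — sample covariance S[i,j] = (1/(n-1)) · Σ_k (x_{k,i} - mean_i) · (x_{k,j} - mean_j), with n-1 = 4.
  S[X_1,X_1] = ((1.4)·(1.4) + (-0.6)·(-0.6) + (0.4)·(0.4) + (0.4)·(0.4) + (-1.6)·(-1.6)) / 4 = 5.2/4 = 1.3
  S[X_1,X_2] = ((1.4)·(-4.4) + (-0.6)·(-0.4) + (0.4)·(1.6) + (0.4)·(1.6) + (-1.6)·(1.6)) / 4 = -7.2/4 = -1.8
  S[X_2,X_2] = ((-4.4)·(-4.4) + (-0.4)·(-0.4) + (1.6)·(1.6) + (1.6)·(1.6) + (1.6)·(1.6)) / 4 = 27.2/4 = 6.8

S is symmetric (S[j,i] = S[i,j]). Assembling:

S = [[1.3, -1.8],
 [-1.8, 6.8]]


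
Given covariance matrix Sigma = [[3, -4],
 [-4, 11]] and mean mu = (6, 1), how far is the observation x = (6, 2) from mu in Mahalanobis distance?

Step 1 — centre the observation: (x - mu) = (0, 1).

Step 2 — invert Sigma. det(Sigma) = 3·11 - (-4)² = 17.
  Sigma^{-1} = (1/det) · [[d, -b], [-b, a]] = [[0.6471, 0.2353],
 [0.2353, 0.1765]].

Step 3 — form the quadratic (x - mu)^T · Sigma^{-1} · (x - mu):
  Sigma^{-1} · (x - mu) = (0.2353, 0.1765).
  (x - mu)^T · [Sigma^{-1} · (x - mu)] = (0)·(0.2353) + (1)·(0.1765) = 0.1765.

Step 4 — take square root: d = √(0.1765) ≈ 0.4201.

d(x, mu) = √(0.1765) ≈ 0.4201


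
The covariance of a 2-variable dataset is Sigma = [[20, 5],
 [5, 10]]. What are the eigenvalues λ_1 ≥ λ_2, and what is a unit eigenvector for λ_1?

Step 1 — characteristic polynomial of 2×2 Sigma:
  det(Sigma - λI) = λ² - trace · λ + det = 0.
  trace = 20 + 10 = 30, det = 20·10 - (5)² = 175.
Step 2 — discriminant:
  Δ = trace² - 4·det = 900 - 700 = 200.
Step 3 — eigenvalues:
  λ = (trace ± √Δ)/2 = (30 ± 14.1421)/2,
  λ_1 = 22.0711,  λ_2 = 7.9289.

Step 4 — unit eigenvector for λ_1: solve (Sigma - λ_1 I)v = 0. First row:
  (20 - 22.0711)·v_x + (5)·v_y = 0, i.e. (-2.0711)·v_x + (5)·v_y = 0,
  so v ∝ (b, λ_1 - a) = (5, 2.0711) = u.
  ||u|| = √((5)² + (2.0711)²) = √(29.2893) ≈ 5.412,
  v_1 = u/||u|| ≈ (0.9239, 0.3827) (||v_1|| = 1).

λ_1 = 22.0711,  λ_2 = 7.9289;  v_1 ≈ (0.9239, 0.3827)


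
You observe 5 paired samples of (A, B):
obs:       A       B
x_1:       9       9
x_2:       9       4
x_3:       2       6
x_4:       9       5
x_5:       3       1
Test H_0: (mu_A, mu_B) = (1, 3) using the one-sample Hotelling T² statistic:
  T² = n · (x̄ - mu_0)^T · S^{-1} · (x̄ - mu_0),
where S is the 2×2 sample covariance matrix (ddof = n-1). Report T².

Step 1 — sample mean vector:
  mean(A) = (9 + 9 + 2 + 9 + 3) / 5 = 32/5 = 6.4
  mean(B) = (9 + 4 + 6 + 5 + 1) / 5 = 25/5 = 5
  x̄ = (6.4, 5),  deviation x̄ - mu_0 = (6.4, 5) - (1, 3) = (5.4, 2).

Step 2 — sample covariance matrix, S[i,j] = (1/(n-1)) · Σ_k (x_{k,i} - mean_i) · (x_{k,j} - mean_j), divisor n-1 = 4:
  S[A,A] = ((2.6)·(2.6) + (2.6)·(2.6) + (-4.4)·(-4.4) + (2.6)·(2.6) + (-3.4)·(-3.4)) / 4 = 51.2/4 = 12.8
  S[A,B] = ((2.6)·(4) + (2.6)·(-1) + (-4.4)·(1) + (2.6)·(0) + (-3.4)·(-4)) / 4 = 17/4 = 4.25
  S[B,B] = ((4)·(4) + (-1)·(-1) + (1)·(1) + (0)·(0) + (-4)·(-4)) / 4 = 34/4 = 8.5
  S = [[12.8, 4.25],
 [4.25, 8.5]].

Step 3 — invert S. det(S) = 12.8·8.5 - (4.25)² = 90.7375.
  S^{-1} = (1/det) · [[d, -b], [-b, a]] = [[0.0937, -0.0468],
 [-0.0468, 0.1411]].

Step 4 — quadratic form (x̄ - mu_0)^T · S^{-1} · (x̄ - mu_0):
  S^{-1} · (x̄ - mu_0) = (0.4122, 0.0292),
  (x̄ - mu_0)^T · [...] = (5.4)·(0.4122) + (2)·(0.0292) = 2.2842.

Step 5 — scale by n: T² = 5 · 2.2842 = 11.4209.

T² ≈ 11.4209


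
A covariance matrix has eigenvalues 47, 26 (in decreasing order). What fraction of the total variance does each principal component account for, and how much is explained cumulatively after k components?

Step 1 — total variance = trace(Sigma) = Σ λ_i = 47 + 26 = 73.

Step 2 — fraction explained by component i = λ_i / Σ λ:
  PC1: 47/73 = 0.6438
  PC2: 26/73 = 0.3562

Step 3 — cumulative fraction after k components = (λ_1 + ... + λ_k) / Σ λ:
  k = 1: 47/73 = 0.6438
  k = 2: (47 + 26)/73 = 73/73 = 1

Summary (fraction, with percent):

explained: PC1 0.6438 (64.38%), PC2 0.3562 (35.62%);  cumulative: 0.6438, 1


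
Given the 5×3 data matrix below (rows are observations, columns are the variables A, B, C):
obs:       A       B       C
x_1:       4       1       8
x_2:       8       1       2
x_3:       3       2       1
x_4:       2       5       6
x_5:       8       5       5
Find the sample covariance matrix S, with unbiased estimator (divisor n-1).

Step 1 — column means:
  mean(A) = (4 + 8 + 3 + 2 + 8) / 5 = 25/5 = 5
  mean(B) = (1 + 1 + 2 + 5 + 5) / 5 = 14/5 = 2.8
  mean(C) = (8 + 2 + 1 + 6 + 5) / 5 = 22/5 = 4.4

Step 2 — sample covariance S[i,j] = (1/(n-1)) · Σ_k (x_{k,i} - mean_i) · (x_{k,j} - mean_j), with n-1 = 4.
  S[A,A] = ((-1)·(-1) + (3)·(3) + (-2)·(-2) + (-3)·(-3) + (3)·(3)) / 4 = 32/4 = 8
  S[A,B] = ((-1)·(-1.8) + (3)·(-1.8) + (-2)·(-0.8) + (-3)·(2.2) + (3)·(2.2)) / 4 = -2/4 = -0.5
  S[A,C] = ((-1)·(3.6) + (3)·(-2.4) + (-2)·(-3.4) + (-3)·(1.6) + (3)·(0.6)) / 4 = -7/4 = -1.75
  S[B,B] = ((-1.8)·(-1.8) + (-1.8)·(-1.8) + (-0.8)·(-0.8) + (2.2)·(2.2) + (2.2)·(2.2)) / 4 = 16.8/4 = 4.2
  S[B,C] = ((-1.8)·(3.6) + (-1.8)·(-2.4) + (-0.8)·(-3.4) + (2.2)·(1.6) + (2.2)·(0.6)) / 4 = 5.4/4 = 1.35
  S[C,C] = ((3.6)·(3.6) + (-2.4)·(-2.4) + (-3.4)·(-3.4) + (1.6)·(1.6) + (0.6)·(0.6)) / 4 = 33.2/4 = 8.3

S is symmetric (S[j,i] = S[i,j]). Assembling:

S = [[8, -0.5, -1.75],
 [-0.5, 4.2, 1.35],
 [-1.75, 1.35, 8.3]]


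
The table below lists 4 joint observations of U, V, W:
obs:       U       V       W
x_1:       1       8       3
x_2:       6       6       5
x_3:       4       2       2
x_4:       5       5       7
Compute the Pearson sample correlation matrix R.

Step 1 — column means:
  mean(U) = (1 + 6 + 4 + 5) / 4 = 16/4 = 4
  mean(V) = (8 + 6 + 2 + 5) / 4 = 21/4 = 5.25
  mean(W) = (3 + 5 + 2 + 7) / 4 = 17/4 = 4.25

Step 2 — sample variances and covariances s[i,j] = (1/(n-1)) · Σ_k (x_{k,i} - mean_i) · (x_{k,j} - mean_j), with n-1 = 3:
  s[U,U] = ((-3)·(-3) + (2)·(2) + (0)·(0) + (1)·(1)) / 3 = 14/3 = 4.6667
  s[U,V] = ((-3)·(2.75) + (2)·(0.75) + (0)·(-3.25) + (1)·(-0.25)) / 3 = -7/3 = -2.3333
  s[U,W] = ((-3)·(-1.25) + (2)·(0.75) + (0)·(-2.25) + (1)·(2.75)) / 3 = 8/3 = 2.6667
  s[V,V] = ((2.75)·(2.75) + (0.75)·(0.75) + (-3.25)·(-3.25) + (-0.25)·(-0.25)) / 3 = 18.75/3 = 6.25
  s[V,W] = ((2.75)·(-1.25) + (0.75)·(0.75) + (-3.25)·(-2.25) + (-0.25)·(2.75)) / 3 = 3.75/3 = 1.25
  s[W,W] = ((-1.25)·(-1.25) + (0.75)·(0.75) + (-2.25)·(-2.25) + (2.75)·(2.75)) / 3 = 14.75/3 = 4.9167
  Sample standard deviations s_i = √(s[i,i]):
  s(U) = √(4.6667) = 2.1602
  s(V) = √(6.25) = 2.5
  s(W) = √(4.9167) = 2.2174

Step 3 — r_{ij} = s_{ij} / (s_i · s_j):
  r[U,U] = 1 (diagonal).
  r[U,V] = -2.3333 / (2.1602 · 2.5) = -2.3333 / 5.4006 = -0.432
  r[U,W] = 2.6667 / (2.1602 · 2.2174) = 2.6667 / 4.79 = 0.5567
  r[V,V] = 1 (diagonal).
  r[V,W] = 1.25 / (2.5 · 2.2174) = 1.25 / 5.5434 = 0.2255
  r[W,W] = 1 (diagonal).

R is symmetric with unit diagonal. Assembling:

R = [[1, -0.432, 0.5567],
 [-0.432, 1, 0.2255],
 [0.5567, 0.2255, 1]]


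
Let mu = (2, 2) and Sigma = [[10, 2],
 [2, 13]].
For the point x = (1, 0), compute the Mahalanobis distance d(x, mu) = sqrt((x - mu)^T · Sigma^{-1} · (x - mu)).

Step 1 — centre the observation: (x - mu) = (-1, -2).

Step 2 — invert Sigma. det(Sigma) = 10·13 - (2)² = 126.
  Sigma^{-1} = (1/det) · [[d, -b], [-b, a]] = [[0.1032, -0.0159],
 [-0.0159, 0.0794]].

Step 3 — form the quadratic (x - mu)^T · Sigma^{-1} · (x - mu):
  Sigma^{-1} · (x - mu) = (-0.0714, -0.1429).
  (x - mu)^T · [Sigma^{-1} · (x - mu)] = (-1)·(-0.0714) + (-2)·(-0.1429) = 0.3571.

Step 4 — take square root: d = √(0.3571) ≈ 0.5976.

d(x, mu) = √(0.3571) ≈ 0.5976


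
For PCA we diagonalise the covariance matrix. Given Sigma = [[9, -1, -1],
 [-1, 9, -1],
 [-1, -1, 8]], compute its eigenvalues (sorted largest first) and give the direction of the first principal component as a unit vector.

Step 1 — characteristic polynomial p(λ) = det(λI - Sigma) = λ³ - tr·λ² + c_1·λ - det, where tr = trace, c_1 = sum of the principal 2×2 minors, det = det(Sigma):
  tr = 9 + 9 + 8 = 26,
  c_1 = (9·9 - (-1)²) + (9·8 - (-1)²) + (9·8 - (-1)²) = 80 + 71 + 71 = 222,
  det = 9·(9·8 - (-1)²) - (-1)·((-1)·8 - (-1)·(-1)) + (-1)·((-1)·(-1) - 9·(-1)) = 9·(71) - (-1)·(-9) + (-1)·(10) = 620.
  So p(λ) = λ³ - 26λ² + 222λ - 620.
Step 2 — look for an integer root (rational root theorem: any rational root is an integer divisor of 620). Testing λ = 10:
  p(10) = 1000 - 2600 + 2220 - 620 = 0  ✓
  Dividing out (λ - 10): p(λ) = (λ - 10)(λ² - 16λ + 62).
Step 3 — remaining eigenvalues from the quadratic λ² - 16λ + 62 = 0:
  Δ = 16² - 4·62 = 256 - 248 = 8,  λ = (16 ± √8)/2 = (16 ± 2.8284)/2 ≈ 9.4142 or 6.5858.
  Sorted: λ_1 = 10,  λ_2 = 9.4142,  λ_3 = 6.5858  (check: sum = 26 = tr ✓).

Step 4 — unit eigenvector for λ_1 = 10: v spans the null space of (Sigma - λ_1 I), whose rows are
  r_1 = (-1, -1, -1),  r_2 = (-1, -1, -1),  r_3 = (-1, -1, -2).
  v is orthogonal to every row, so take v ∝ r_1 × r_3 = ((-1)·(-2) - (-1)·(-1), (-1)·(-1) - (-1)·(-2), (-1)·(-1) - (-1)·(-1)) = (1, -1, 0).
  Let u = (1, -1, 0).
  ||u|| = √((1)² + (-1)² + (0)²) = √(2) ≈ 1.4142,  v_1 = u/||u|| ≈ (0.7071, -0.7071, 0) (||v_1|| = 1).

λ_1 = 10,  λ_2 = 9.4142,  λ_3 = 6.5858;  v_1 ≈ (0.7071, -0.7071, 0)
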